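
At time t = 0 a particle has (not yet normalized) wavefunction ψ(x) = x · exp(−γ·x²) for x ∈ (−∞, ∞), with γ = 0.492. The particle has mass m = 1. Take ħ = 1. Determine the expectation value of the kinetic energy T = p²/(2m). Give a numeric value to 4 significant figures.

0.7380

T = −(ħ²/2m) d²/dx², so ⟨T⟩ = −(ħ²/2m) ∫ ψ*·ψ'' dx / ∫|ψ|² dx; with m = 1.
Expand each integrand as polynomial × e^(−2γx²) and use ∫x^(2j)·e^(−2γx²) dx = (2j−1)!!/(4γ)^j · √(π/(2γ)), odd powers → 0; here √(π/(2γ)) = 1.7868. Differentiate with the product rule, d/dx e^(−γx²) = −2γx·e^(−γx²).
State is unnormalized: ∫|ψ|² dx = 0.90793, and ∫ψ*·(−ħ²/2m · ψ'') dx = 0.67005, so ⟨T⟩ = 0.67005 / 0.90793.
⟨T⟩ = 0.73800.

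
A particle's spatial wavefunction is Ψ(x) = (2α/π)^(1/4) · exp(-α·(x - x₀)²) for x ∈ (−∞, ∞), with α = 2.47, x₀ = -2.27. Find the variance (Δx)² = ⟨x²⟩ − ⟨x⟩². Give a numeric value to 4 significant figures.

0.1012

Compute ⟨x⟩ and ⟨x²⟩ separately, then (Δx)² = ⟨x²⟩ − ⟨x⟩².
Gaussian moments (u = x − x₀): ∫u^(2j)·e^(−2αu²) du = (2j−1)!!/(4α)^j · √(π/(2α)), odd powers integrate to 0; here √(π/(2α)) = 0.79746.
⟨x⟩ = -2.2700 and ⟨x²⟩ = 5.2541.
(Δx)² = 5.2541 − (-2.2700)² = 0.10121.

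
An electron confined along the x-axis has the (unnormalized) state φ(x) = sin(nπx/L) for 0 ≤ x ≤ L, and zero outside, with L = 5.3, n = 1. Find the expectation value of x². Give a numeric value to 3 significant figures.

7.94

⟨x²⟩ = ∫ x²·|φ|² dx / ∫|φ|² dx (integrals over the domain).
With sin²θ = (1 − cos2θ)/2 on 0 ≤ x ≤ L: ∫sin²(nπx/L) dx = L/2, ∫x·sin²(nπx/L) dx = L²/4, ∫x²·sin²(nπx/L) dx = L³·(1/6 − 1/(4n²π²)); higher powers xᵏ the same way, integrating xᵏ·cos(2nπx/L) by parts.
State is unnormalized: ∫|φ|² dx = 2.6500, and ∫φ*·x²·φ dx = 21.042, so ⟨x²⟩ = 21.042 / 2.6500.
⟨x²⟩ = 7.9403.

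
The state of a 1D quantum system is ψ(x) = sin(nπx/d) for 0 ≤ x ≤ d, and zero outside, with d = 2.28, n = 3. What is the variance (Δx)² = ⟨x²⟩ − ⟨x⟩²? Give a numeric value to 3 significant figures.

0.404

Compute ⟨x⟩ and ⟨x²⟩ separately, then (Δx)² = ⟨x²⟩ − ⟨x⟩².
With sin²θ = (1 − cos2θ)/2 on 0 ≤ x ≤ d: ∫sin²(nπx/d) dx = d/2, ∫x·sin²(nπx/d) dx = d²/4, ∫x²·sin²(nπx/d) dx = d³·(1/6 − 1/(4n²π²)); higher powers xᵏ the same way, integrating xᵏ·cos(2nπx/d) by parts.
Normalization: ∫|ψ|² dx = 1.1400.
⟨x⟩ = 1.1400 and ⟨x²⟩ = 1.7035.
(Δx)² = 1.7035 − (1.1400)² = 0.40394.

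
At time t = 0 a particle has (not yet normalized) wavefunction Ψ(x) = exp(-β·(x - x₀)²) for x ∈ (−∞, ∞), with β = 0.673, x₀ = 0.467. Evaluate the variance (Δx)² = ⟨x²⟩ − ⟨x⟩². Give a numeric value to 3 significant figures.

Compute ⟨x⟩ and ⟨x²⟩ separately, then (Δx)² = ⟨x²⟩ − ⟨x⟩².
Gaussian moments (u = x − x₀): ∫u^(2j)·e^(−2βu²) du = (2j−1)!!/(4β)^j · √(π/(2β)), odd powers integrate to 0; here √(π/(2β)) = 1.5278.
Normalization: ∫|Ψ|² dx = 1.5278.
⟨x⟩ = 0.46700 and ⟨x²⟩ = 0.58956.
(Δx)² = 0.58956 − (0.46700)² = 0.37147.

0.371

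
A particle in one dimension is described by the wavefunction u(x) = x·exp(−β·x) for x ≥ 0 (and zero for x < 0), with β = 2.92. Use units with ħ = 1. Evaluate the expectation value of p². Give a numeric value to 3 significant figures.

8.53

p² u = −ħ² d²u/dx²; ⟨p²⟩ = −ħ² ∫ u*·u'' dx / ∫|u|² dx.
Differentiate x·exp(−β·x) with the product rule; every integrand then reduces to terms xʲ·e^(−2βx) on [0, ∞), with ∫₀^∞ xʲ·e^(−2βx) dx = j!/(2β)^(j+1).
State is unnormalized: ∫|u|² dx = 0.010041, and ∫u*·(−ħ² u'') dx = 0.085616, so ⟨p²⟩ = 0.085616 / 0.010041.
⟨p²⟩ = 8.5264.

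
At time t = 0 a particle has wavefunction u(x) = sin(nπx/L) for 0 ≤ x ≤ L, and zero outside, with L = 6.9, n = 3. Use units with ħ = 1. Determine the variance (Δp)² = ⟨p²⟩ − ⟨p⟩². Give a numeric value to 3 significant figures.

1.87

Compute ⟨p⟩ and ⟨p²⟩ separately; (Δp)² = ⟨p²⟩ − ⟨p⟩².
d/dx sin(nπx/L) = (nπ/L)·cos(nπx/L) and d²/dx² sin(nπx/L) = −(nπ/L)²·sin(nπx/L); on 0 ≤ x ≤ L, ∫sin²(nπx/L) dx = L/2 and ∫sin(nπx/L)·cos(nπx/L) dx = 0.
Normalization: ∫|u|² dx = 3.4500.
⟨p⟩ = 0.0000 and ⟨p²⟩ = 1.8657.
(Δp)² = 1.8657 − (0.0000)² = 1.8657.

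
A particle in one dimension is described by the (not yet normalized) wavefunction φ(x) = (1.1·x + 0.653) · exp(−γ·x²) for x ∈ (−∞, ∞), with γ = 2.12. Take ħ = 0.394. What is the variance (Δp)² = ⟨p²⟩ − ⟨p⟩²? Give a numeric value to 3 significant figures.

0.494

Compute ⟨p⟩ and ⟨p²⟩ separately; (Δp)² = ⟨p²⟩ − ⟨p⟩².
Expand each integrand as polynomial × e^(−2γx²) and use ∫x^(2j)·e^(−2γx²) dx = (2j−1)!!/(4γ)^j · √(π/(2γ)), odd powers → 0; here √(π/(2γ)) = 0.86078. Differentiate with the product rule, d/dx e^(−γx²) = −2γx·e^(−γx²).
Normalization: ∫|φ|² dx = 0.48987.
⟨p⟩ = 0.0000 and ⟨p²⟩ = 0.49413.
(Δp)² = 0.49413 − (0.0000)² = 0.49413.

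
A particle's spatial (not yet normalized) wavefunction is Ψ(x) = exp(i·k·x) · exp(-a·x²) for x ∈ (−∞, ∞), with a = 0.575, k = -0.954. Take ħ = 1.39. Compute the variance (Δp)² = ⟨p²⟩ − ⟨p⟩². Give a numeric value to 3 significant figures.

1.11

Compute ⟨p⟩ and ⟨p²⟩ separately; (Δp)² = ⟨p²⟩ − ⟨p⟩².
Gaussian moments: ∫x^(2j)·e^(−2ax²) dx = (2j−1)!!/(4a)^j · √(π/(2a)), odd powers integrate to 0; here √(π/(2a)) = 1.6528. Derivatives: Ψ′ = (ik − 2ax)·Ψ, Ψ″ = ((ik − 2ax)² − 2a)·Ψ; the odd-in-x pieces drop out.
Normalization: ∫|Ψ|² dx = 1.6528.
⟨p⟩ = -1.3261 and ⟨p²⟩ = 2.8694.
(Δp)² = 2.8694 − (-1.3261)² = 1.1110.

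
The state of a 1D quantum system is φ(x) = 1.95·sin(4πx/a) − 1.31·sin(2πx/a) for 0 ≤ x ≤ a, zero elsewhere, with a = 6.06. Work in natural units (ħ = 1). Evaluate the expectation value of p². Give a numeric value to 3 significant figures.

p² φ = −ħ² d²φ/dx²; ⟨p²⟩ = −ħ² ∫ φ*·φ'' dx / ∫|φ|² dx.
d²/dx² sin(jπx/a) = −(jπ/a)²·sin(jπx/a); on 0 ≤ x ≤ a, ∫sin²(jπx/a) dx = a/2 and ∫sin(jπx/a)·sin(lπx/a) dx = 0 for j ≠ l, so only diagonal terms survive in ∫|φ|² and ∫φ·φ″; ∫φ·φ′ dx = [φ²/2] between the walls = 0.
State is unnormalized: ∫|φ|² dx = 16.721, and ∫φ*·(−ħ² φ'') dx = 55.133, so ⟨p²⟩ = 55.133 / 16.721.
⟨p²⟩ = 3.2972.

3.30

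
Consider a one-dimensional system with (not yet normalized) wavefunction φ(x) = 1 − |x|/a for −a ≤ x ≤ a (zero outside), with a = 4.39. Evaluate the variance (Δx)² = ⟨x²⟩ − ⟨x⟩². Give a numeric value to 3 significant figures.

Compute ⟨x⟩ and ⟨x²⟩ separately, then (Δx)² = ⟨x²⟩ − ⟨x⟩².
φ is even, so ∫ over [−a, a] = 2∫₀ᵃ with φ = 1 − x/a there: ∫₀ᵃ (1 − x/a)² dx = a/3, ∫₀ᵃ x²(1 − x/a)² dx = a³/30, ∫₀ᵃ x⁴(1 − x/a)² dx = a⁵/105.
Normalization: ∫|φ|² dx = 2.9267.
⟨x⟩ = 0.0000 and ⟨x²⟩ = 1.9272.
(Δx)² = 1.9272 − (0.0000)² = 1.9272.

1.93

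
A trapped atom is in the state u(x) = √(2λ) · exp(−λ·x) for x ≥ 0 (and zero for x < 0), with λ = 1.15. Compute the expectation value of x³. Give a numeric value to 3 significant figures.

0.493

⟨x³⟩ = ∫ x³·|u|² dx (integrals over the domain).
Every integrand reduces to terms xʲ·e^(−2λx) on [0, ∞); use ∫₀^∞ xʲ·e^(−2λx) dx = j!/(2λ)^(j+1).
⟨x³⟩ = 0.49314.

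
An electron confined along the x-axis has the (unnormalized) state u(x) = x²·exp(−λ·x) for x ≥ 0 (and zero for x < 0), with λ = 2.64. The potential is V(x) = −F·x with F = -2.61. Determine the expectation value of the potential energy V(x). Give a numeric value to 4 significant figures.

2.472

⟨V⟩ = ∫ V(x)·|u|² dx / ∫|u|² dx.
Every integrand reduces to terms xʲ·e^(−2λx) on [0, ∞); use ∫₀^∞ xʲ·e^(−2λx) dx = j!/(2λ)^(j+1).
State is unnormalized: ∫|u|² dx = 0.0058485, and ∫u*·V(x)·u dx = 0.014455, so ⟨V⟩ = 0.014455 / 0.0058485.
⟨V⟩ = 2.4716.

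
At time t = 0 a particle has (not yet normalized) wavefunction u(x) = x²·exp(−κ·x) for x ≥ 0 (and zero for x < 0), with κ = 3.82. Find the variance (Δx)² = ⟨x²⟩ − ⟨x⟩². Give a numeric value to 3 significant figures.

Compute ⟨x⟩ and ⟨x²⟩ separately, then (Δx)² = ⟨x²⟩ − ⟨x⟩².
Every integrand reduces to terms xʲ·e^(−2κx) on [0, ∞); use ∫₀^∞ xʲ·e^(−2κx) dx = j!/(2κ)^(j+1).
Normalization: ∫|u|² dx = 0.00092203.
⟨x⟩ = 0.65445 and ⟨x²⟩ = 0.51397.
(Δx)² = 0.51397 − (0.65445)² = 0.085661.

0.0857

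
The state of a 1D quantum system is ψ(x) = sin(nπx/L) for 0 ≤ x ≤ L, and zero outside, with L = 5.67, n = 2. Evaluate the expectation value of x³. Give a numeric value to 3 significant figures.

⟨x³⟩ = ∫ x³·|ψ|² dx / ∫|ψ|² dx (integrals over the domain).
With sin²θ = (1 − cos2θ)/2 on 0 ≤ x ≤ L: ∫sin²(nπx/L) dx = L/2, ∫x·sin²(nπx/L) dx = L²/4, ∫x²·sin²(nπx/L) dx = L³·(1/6 − 1/(4n²π²)); higher powers xᵏ the same way, integrating xᵏ·cos(2nπx/L) by parts.
State is unnormalized: ∫|ψ|² dx = 2.8350, and ∫ψ*·x³·ψ dx = 119.38, so ⟨x³⟩ = 119.38 / 2.8350.
⟨x³⟩ = 42.108.

42.1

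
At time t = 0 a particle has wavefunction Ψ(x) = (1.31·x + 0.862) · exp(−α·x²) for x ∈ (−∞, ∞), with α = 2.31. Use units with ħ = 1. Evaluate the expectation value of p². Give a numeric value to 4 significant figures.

3.234

p² Ψ = −ħ² d²Ψ/dx²; ⟨p²⟩ = −ħ² ∫ Ψ*·Ψ'' dx / ∫|Ψ|² dx.
Expand each integrand as polynomial × e^(−2αx²) and use ∫x^(2j)·e^(−2αx²) dx = (2j−1)!!/(4α)^j · √(π/(2α)), odd powers → 0; here √(π/(2α)) = 0.82462. Differentiate with the product rule, d/dx e^(−αx²) = −2αx·e^(−αx²).
State is unnormalized: ∫|Ψ|² dx = 0.76588, and ∫Ψ*·(−ħ² Ψ'') dx = 2.4768, so ⟨p²⟩ = 2.4768 / 0.76588.
⟨p²⟩ = 3.2339.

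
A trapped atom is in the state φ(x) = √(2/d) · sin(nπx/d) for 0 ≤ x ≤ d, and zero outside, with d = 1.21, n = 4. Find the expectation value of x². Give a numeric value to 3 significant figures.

0.483

⟨x²⟩ = ∫ x²·|φ|² dx (integrals over the domain).
With sin²θ = (1 − cos2θ)/2 on 0 ≤ x ≤ d: ∫sin²(nπx/d) dx = d/2, ∫x·sin²(nπx/d) dx = d²/4, ∫x²·sin²(nπx/d) dx = d³·(1/6 − 1/(4n²π²)); higher powers xᵏ the same way, integrating xᵏ·cos(2nπx/d) by parts.
⟨x²⟩ = 0.48340.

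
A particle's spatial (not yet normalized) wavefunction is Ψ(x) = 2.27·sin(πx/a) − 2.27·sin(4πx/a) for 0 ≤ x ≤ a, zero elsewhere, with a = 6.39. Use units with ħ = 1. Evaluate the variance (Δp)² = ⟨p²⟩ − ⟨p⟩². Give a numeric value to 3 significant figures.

2.05

Compute ⟨p⟩ and ⟨p²⟩ separately; (Δp)² = ⟨p²⟩ − ⟨p⟩².
d²/dx² sin(jπx/a) = −(jπ/a)²·sin(jπx/a); on 0 ≤ x ≤ a, ∫sin²(jπx/a) dx = a/2 and ∫sin(jπx/a)·sin(lπx/a) dx = 0 for j ≠ l, so only diagonal terms survive in ∫|Ψ|² and ∫Ψ·Ψ″; ∫Ψ·Ψ′ dx = [Ψ²/2] between the walls = 0.
Normalization: ∫|Ψ|² dx = 32.927.
⟨p⟩ = 0.0000 and ⟨p²⟩ = 2.0546.
(Δp)² = 2.0546 − (0.0000)² = 2.0546.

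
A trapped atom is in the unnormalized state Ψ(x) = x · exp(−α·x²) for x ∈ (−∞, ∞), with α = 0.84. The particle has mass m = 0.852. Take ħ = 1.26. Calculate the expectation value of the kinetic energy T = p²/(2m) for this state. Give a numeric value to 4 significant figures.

T = −(ħ²/2m) d²/dx², so ⟨T⟩ = −(ħ²/2m) ∫ Ψ*·Ψ'' dx / ∫|Ψ|² dx; with m = 0.852.
Expand each integrand as polynomial × e^(−2αx²) and use ∫x^(2j)·e^(−2αx²) dx = (2j−1)!!/(4α)^j · √(π/(2α)), odd powers → 0; here √(π/(2α)) = 1.3675. Differentiate with the product rule, d/dx e^(−αx²) = −2αx·e^(−αx²).
State is unnormalized: ∫|Ψ|² dx = 0.40699, and ∫Ψ*·(−ħ²/2m · Ψ'') dx = 0.95555, so ⟨T⟩ = 0.95555 / 0.40699.
⟨T⟩ = 2.3479.

2.348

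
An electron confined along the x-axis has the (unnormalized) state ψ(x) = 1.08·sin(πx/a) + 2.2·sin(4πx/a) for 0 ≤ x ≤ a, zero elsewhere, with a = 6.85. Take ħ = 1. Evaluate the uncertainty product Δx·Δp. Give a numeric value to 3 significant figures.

Δx = √(⟨x²⟩−⟨x⟩²), Δp = √(⟨p²⟩−⟨p⟩²).
On 0 ≤ x ≤ a (j ≠ l): ∫sin²(jπx/a) dx = a/2, ∫sin(jπx/a)·sin(lπx/a) dx = 0; diagonal moments ∫x·sin²(jπx/a) dx = a²/4, ∫x²·sin²(jπx/a) dx = a³·(1/6 − 1/(4j²π²)); cross terms ∫x·sin(jπx/a)·sin(lπx/a) dx = 0 for j + l even and −4jla²/(π²(j² − l²)²) for j + l odd, ∫x²·sin(jπx/a)·sin(lπx/a) dx = (−1)^(j+l)·4jla³/(π²(j² − l²)²); higher powers the same way via product-to-sum and parts. d²/dx² sin(jπx/a) = −(jπ/a)²·sin(jπx/a); on 0 ≤ x ≤ a, ∫sin²(jπx/a) dx = a/2 and ∫sin(jπx/a)·sin(lπx/a) dx = 0 for j ≠ l, so only diagonal terms survive in ∫|ψ|² and ∫ψ·ψ″; ∫ψ·ψ′ dx = [ψ²/2] between the walls = 0.
Normalization: ∫|ψ|² dx = 20.572.
⟨x⟩ = 3.3469, ⟨x²⟩ = 14.525 ⇒ Δx = 1.8228.
⟨p⟩ = 0.0000, ⟨p²⟩ = 2.7527 ⇒ Δp = 1.6591.
Δx·Δp = 3.0243.

3.02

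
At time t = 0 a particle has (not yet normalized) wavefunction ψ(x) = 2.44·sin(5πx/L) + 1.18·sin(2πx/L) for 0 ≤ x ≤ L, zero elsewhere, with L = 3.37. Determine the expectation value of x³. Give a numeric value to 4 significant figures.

8.553

⟨x³⟩ = ∫ x³·|ψ|² dx / ∫|ψ|² dx (integrals over the domain).
On 0 ≤ x ≤ L (j ≠ l): ∫sin²(jπx/L) dx = L/2, ∫sin(jπx/L)·sin(lπx/L) dx = 0; diagonal moments ∫x·sin²(jπx/L) dx = L²/4, ∫x²·sin²(jπx/L) dx = L³·(1/6 − 1/(4j²π²)); cross terms ∫x·sin(jπx/L)·sin(lπx/L) dx = 0 for j + l even and −4jlL²/(π²(j² − l²)²) for j + l odd, ∫x²·sin(jπx/L)·sin(lπx/L) dx = (−1)^(j+l)·4jlL³/(π²(j² − l²)²); higher powers the same way via product-to-sum and parts.
State is unnormalized: ∫|ψ|² dx = 12.378, and ∫ψ*·x³·ψ dx = 105.87, so ⟨x³⟩ = 105.87 / 12.378.
⟨x³⟩ = 8.5530.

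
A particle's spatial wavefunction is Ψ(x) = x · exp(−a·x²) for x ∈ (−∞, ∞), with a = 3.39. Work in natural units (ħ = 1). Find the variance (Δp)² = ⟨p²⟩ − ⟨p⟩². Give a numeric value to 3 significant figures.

10.2

Compute ⟨p⟩ and ⟨p²⟩ separately; (Δp)² = ⟨p²⟩ − ⟨p⟩².
Expand each integrand as polynomial × e^(−2ax²) and use ∫x^(2j)·e^(−2ax²) dx = (2j−1)!!/(4a)^j · √(π/(2a)), odd powers → 0; here √(π/(2a)) = 0.68071. Differentiate with the product rule, d/dx e^(−ax²) = −2ax·e^(−ax²).
Normalization: ∫|Ψ|² dx = 0.050200.
⟨p⟩ = 0.0000 and ⟨p²⟩ = 10.170.
(Δp)² = 10.170 − (0.0000)² = 10.170.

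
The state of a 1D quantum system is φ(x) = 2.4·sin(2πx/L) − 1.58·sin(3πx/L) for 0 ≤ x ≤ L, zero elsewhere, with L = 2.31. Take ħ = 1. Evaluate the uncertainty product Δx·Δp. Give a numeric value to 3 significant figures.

Δx = √(⟨x²⟩−⟨x⟩²), Δp = √(⟨p²⟩−⟨p⟩²).
On 0 ≤ x ≤ L (j ≠ l): ∫sin²(jπx/L) dx = L/2, ∫sin(jπx/L)·sin(lπx/L) dx = 0; diagonal moments ∫x·sin²(jπx/L) dx = L²/4, ∫x²·sin²(jπx/L) dx = L³·(1/6 − 1/(4j²π²)); cross terms ∫x·sin(jπx/L)·sin(lπx/L) dx = 0 for j + l even and −4jlL²/(π²(j² − l²)²) for j + l odd, ∫x²·sin(jπx/L)·sin(lπx/L) dx = (−1)^(j+l)·4jlL³/(π²(j² − l²)²); higher powers the same way via product-to-sum and parts. d²/dx² sin(jπx/L) = −(jπ/L)²·sin(jπx/L); on 0 ≤ x ≤ L, ∫sin²(jπx/L) dx = L/2 and ∫sin(jπx/L)·sin(lπx/L) dx = 0 for j ≠ l, so only diagonal terms survive in ∫|φ|² and ∫φ·φ″; ∫φ·φ′ dx = [φ²/2] between the walls = 0.
Normalization: ∫|φ|² dx = 9.5361.
⟨x⟩ = 1.5678, ⟨x²⟩ = 2.6760 ⇒ Δx = 0.46696.
⟨p⟩ = 0.0000, ⟨p²⟩ = 10.195 ⇒ Δp = 3.1929.
Δx·Δp = 1.4910.

1.49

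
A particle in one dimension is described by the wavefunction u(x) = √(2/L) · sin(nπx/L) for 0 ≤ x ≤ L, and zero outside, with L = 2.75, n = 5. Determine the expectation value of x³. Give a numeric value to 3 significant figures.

5.14

⟨x³⟩ = ∫ x³·|u|² dx (integrals over the domain).
With sin²θ = (1 − cos2θ)/2 on 0 ≤ x ≤ L: ∫sin²(nπx/L) dx = L/2, ∫x·sin²(nπx/L) dx = L²/4, ∫x²·sin²(nπx/L) dx = L³·(1/6 − 1/(4n²π²)); higher powers xᵏ the same way, integrating xᵏ·cos(2nπx/L) by parts.
⟨x³⟩ = 5.1360.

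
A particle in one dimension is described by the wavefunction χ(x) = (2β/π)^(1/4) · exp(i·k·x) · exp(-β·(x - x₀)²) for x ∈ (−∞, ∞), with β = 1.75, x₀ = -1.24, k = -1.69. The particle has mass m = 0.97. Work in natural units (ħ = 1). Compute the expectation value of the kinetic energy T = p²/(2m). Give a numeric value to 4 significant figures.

T = −(ħ²/2m) d²/dx², so ⟨T⟩ = −(ħ²/2m) ∫ χ*·χ'' dx; with m = 0.97.
Gaussian moments (u = x − x₀): ∫u^(2j)·e^(−2βu²) du = (2j−1)!!/(4β)^j · √(π/(2β)), odd powers integrate to 0; here √(π/(2β)) = 0.94742. Derivatives: χ′ = (ik − 2βu)·χ, χ″ = ((ik − 2βu)² − 2β)·χ; the odd-in-u pieces drop out.
⟨T⟩ = 2.3743.

2.374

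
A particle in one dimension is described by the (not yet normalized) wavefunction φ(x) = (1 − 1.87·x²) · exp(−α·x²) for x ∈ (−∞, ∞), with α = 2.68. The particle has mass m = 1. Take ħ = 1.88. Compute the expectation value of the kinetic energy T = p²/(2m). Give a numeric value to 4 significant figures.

9.964

T = −(ħ²/2m) d²/dx², so ⟨T⟩ = −(ħ²/2m) ∫ φ*·φ'' dx / ∫|φ|² dx; with m = 1.
Expand each integrand as polynomial × e^(−2αx²) and use ∫x^(2j)·e^(−2αx²) dx = (2j−1)!!/(4α)^j · √(π/(2α)), odd powers → 0; here √(π/(2α)) = 0.76558. Differentiate with the product rule, d/dx e^(−αx²) = −2αx·e^(−αx²).
State is unnormalized: ∫|φ|² dx = 0.56838, and ∫φ*·(−ħ²/2m · φ'') dx = 5.6632, so ⟨T⟩ = 5.6632 / 0.56838.
⟨T⟩ = 9.9639.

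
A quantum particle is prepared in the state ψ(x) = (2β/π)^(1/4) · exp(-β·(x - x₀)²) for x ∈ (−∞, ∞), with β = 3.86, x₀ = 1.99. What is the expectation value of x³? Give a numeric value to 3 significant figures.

8.27

⟨x³⟩ = ∫ x³·|ψ|² dx (integrals over the domain).
Gaussian moments (u = x − x₀): ∫u^(2j)·e^(−2βu²) du = (2j−1)!!/(4β)^j · √(π/(2β)), odd powers integrate to 0; here √(π/(2β)) = 0.63792.
⟨x³⟩ = 8.2673.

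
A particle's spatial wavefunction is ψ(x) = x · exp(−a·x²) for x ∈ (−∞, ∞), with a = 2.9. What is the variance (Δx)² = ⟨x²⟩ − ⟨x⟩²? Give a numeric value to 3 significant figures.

Compute ⟨x⟩ and ⟨x²⟩ separately, then (Δx)² = ⟨x²⟩ − ⟨x⟩².
Expand each integrand as polynomial × e^(−2ax²) and use ∫x^(2j)·e^(−2ax²) dx = (2j−1)!!/(4a)^j · √(π/(2a)), odd powers → 0; here √(π/(2a)) = 0.73597.
Normalization: ∫|ψ|² dx = 0.063446.
⟨x⟩ = 0.0000 and ⟨x²⟩ = 0.25862.
(Δx)² = 0.25862 − (0.0000)² = 0.25862.

0.259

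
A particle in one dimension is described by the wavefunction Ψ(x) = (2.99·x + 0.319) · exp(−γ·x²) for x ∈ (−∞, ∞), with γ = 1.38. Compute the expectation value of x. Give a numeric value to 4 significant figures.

0.2008

⟨x⟩ = ∫ x·|Ψ|² dx / ∫|Ψ|² dx (integrals over the domain).
Expand each integrand as polynomial × e^(−2γx²) and use ∫x^(2j)·e^(−2γx²) dx = (2j−1)!!/(4γ)^j · √(π/(2γ)), odd powers → 0; here √(π/(2γ)) = 1.0669.
State is unnormalized: ∫|Ψ|² dx = 1.8365, and ∫Ψ*·x·Ψ dx = 0.36870, so ⟨x⟩ = 0.36870 / 1.8365.
⟨x⟩ = 0.20076.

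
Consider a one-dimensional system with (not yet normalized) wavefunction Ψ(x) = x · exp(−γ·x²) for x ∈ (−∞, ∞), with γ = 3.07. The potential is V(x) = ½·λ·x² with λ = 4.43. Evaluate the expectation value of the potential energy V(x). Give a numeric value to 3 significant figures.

⟨V⟩ = ∫ V(x)·|Ψ|² dx / ∫|Ψ|² dx.
Expand each integrand as polynomial × e^(−2γx²) and use ∫x^(2j)·e^(−2γx²) dx = (2j−1)!!/(4γ)^j · √(π/(2γ)), odd powers → 0; here √(π/(2γ)) = 0.71530.
State is unnormalized: ∫|Ψ|² dx = 0.058250, and ∫Ψ*·V(x)·Ψ dx = 0.031520, so ⟨V⟩ = 0.031520 / 0.058250.
⟨V⟩ = 0.54112.

0.541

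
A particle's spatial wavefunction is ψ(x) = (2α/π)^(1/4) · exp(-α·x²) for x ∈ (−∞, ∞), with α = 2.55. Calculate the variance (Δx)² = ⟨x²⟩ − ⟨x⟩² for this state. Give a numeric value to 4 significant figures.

Compute ⟨x⟩ and ⟨x²⟩ separately, then (Δx)² = ⟨x²⟩ − ⟨x⟩².
Gaussian moments: ∫x^(2j)·e^(−2αx²) dx = (2j−1)!!/(4α)^j · √(π/(2α)), odd powers integrate to 0; here √(π/(2α)) = 0.78486.
⟨x⟩ = 0.0000 and ⟨x²⟩ = 0.098039.
(Δx)² = 0.098039 − (0.0000)² = 0.098039.

0.09804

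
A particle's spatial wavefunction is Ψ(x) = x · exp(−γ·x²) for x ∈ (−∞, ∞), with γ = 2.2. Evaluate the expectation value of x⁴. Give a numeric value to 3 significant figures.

⟨x⁴⟩ = ∫ x⁴·|Ψ|² dx / ∫|Ψ|² dx (integrals over the domain).
Expand each integrand as polynomial × e^(−2γx²) and use ∫x^(2j)·e^(−2γx²) dx = (2j−1)!!/(4γ)^j · √(π/(2γ)), odd powers → 0; here √(π/(2γ)) = 0.84498.
State is unnormalized: ∫|Ψ|² dx = 0.096021, and ∫Ψ*·x⁴·Ψ dx = 0.018599, so ⟨x⁴⟩ = 0.018599 / 0.096021.
⟨x⁴⟩ = 0.19370.

0.194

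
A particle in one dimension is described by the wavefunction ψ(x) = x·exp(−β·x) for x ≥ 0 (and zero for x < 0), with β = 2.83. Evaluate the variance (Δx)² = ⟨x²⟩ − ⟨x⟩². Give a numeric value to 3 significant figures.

0.0936

Compute ⟨x⟩ and ⟨x²⟩ separately, then (Δx)² = ⟨x²⟩ − ⟨x⟩².
Every integrand reduces to terms xʲ·e^(−2βx) on [0, ∞); use ∫₀^∞ xʲ·e^(−2βx) dx = j!/(2β)^(j+1).
Normalization: ∫|ψ|² dx = 0.011030.
⟨x⟩ = 0.53004 and ⟨x²⟩ = 0.37458.
(Δx)² = 0.37458 − (0.53004)² = 0.093646.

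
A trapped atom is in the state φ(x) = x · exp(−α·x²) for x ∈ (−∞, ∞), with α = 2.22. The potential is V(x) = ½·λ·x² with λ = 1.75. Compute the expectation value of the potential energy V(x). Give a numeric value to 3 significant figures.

⟨V⟩ = ∫ V(x)·|φ|² dx / ∫|φ|² dx.
Expand each integrand as polynomial × e^(−2αx²) and use ∫x^(2j)·e^(−2αx²) dx = (2j−1)!!/(4α)^j · √(π/(2α)), odd powers → 0; here √(π/(2α)) = 0.84117.
State is unnormalized: ∫|φ|² dx = 0.094726, and ∫φ*·V(x)·φ dx = 0.028002, so ⟨V⟩ = 0.028002 / 0.094726.
⟨V⟩ = 0.29561.

0.296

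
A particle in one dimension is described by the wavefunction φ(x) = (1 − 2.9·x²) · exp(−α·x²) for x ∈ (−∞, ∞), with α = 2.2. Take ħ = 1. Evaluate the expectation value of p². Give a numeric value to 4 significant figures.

7.983

p² φ = −ħ² d²φ/dx²; ⟨p²⟩ = −ħ² ∫ φ*·φ'' dx / ∫|φ|² dx.
Expand each integrand as polynomial × e^(−2αx²) and use ∫x^(2j)·e^(−2αx²) dx = (2j−1)!!/(4α)^j · √(π/(2α)), odd powers → 0; here √(π/(2α)) = 0.84498. Differentiate with the product rule, d/dx e^(−αx²) = −2αx·e^(−αx²).
State is unnormalized: ∫|φ|² dx = 0.56336, and ∫φ*·(−ħ² φ'') dx = 4.4974, so ⟨p²⟩ = 4.4974 / 0.56336.
⟨p²⟩ = 7.9831.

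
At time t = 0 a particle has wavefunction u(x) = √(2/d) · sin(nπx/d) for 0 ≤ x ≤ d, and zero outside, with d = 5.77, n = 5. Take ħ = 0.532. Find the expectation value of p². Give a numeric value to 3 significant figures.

2.10

p² u = −ħ² d²u/dx²; ⟨p²⟩ = −ħ² ∫ u*·u'' dx.
d/dx sin(nπx/d) = (nπ/d)·cos(nπx/d) and d²/dx² sin(nπx/d) = −(nπ/d)²·sin(nπx/d); on 0 ≤ x ≤ d, ∫sin²(nπx/d) dx = d/2 and ∫sin(nπx/d)·cos(nπx/d) dx = 0.
⟨p²⟩ = 2.0975.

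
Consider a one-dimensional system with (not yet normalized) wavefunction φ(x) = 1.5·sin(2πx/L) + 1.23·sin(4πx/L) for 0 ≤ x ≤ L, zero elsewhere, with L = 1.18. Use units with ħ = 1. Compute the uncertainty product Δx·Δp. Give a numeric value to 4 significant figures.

Δx = √(⟨x²⟩−⟨x⟩²), Δp = √(⟨p²⟩−⟨p⟩²).
On 0 ≤ x ≤ L (j ≠ l): ∫sin²(jπx/L) dx = L/2, ∫sin(jπx/L)·sin(lπx/L) dx = 0; diagonal moments ∫x·sin²(jπx/L) dx = L²/4, ∫x²·sin²(jπx/L) dx = L³·(1/6 − 1/(4j²π²)); cross terms ∫x·sin(jπx/L)·sin(lπx/L) dx = 0 for j + l even and −4jlL²/(π²(j² − l²)²) for j + l odd, ∫x²·sin(jπx/L)·sin(lπx/L) dx = (−1)^(j+l)·4jlL³/(π²(j² − l²)²); higher powers the same way via product-to-sum and parts. d²/dx² sin(jπx/L) = −(jπ/L)²·sin(jπx/L); on 0 ≤ x ≤ L, ∫sin²(jπx/L) dx = L/2 and ∫sin(jπx/L)·sin(lπx/L) dx = 0 for j ≠ l, so only diagonal terms survive in ∫|φ|² and ∫φ·φ″; ∫φ·φ′ dx = [φ²/2] between the walls = 0.
Normalization: ∫|φ|² dx = 2.2201.
⟨x⟩ = 0.59000, ⟨x²⟩ = 0.51330 ⇒ Δx = 0.40645.
⟨p⟩ = 0.0000, ⟨p²⟩ = 62.551 ⇒ Δp = 7.9089.
Δx·Δp = 3.2146.

3.215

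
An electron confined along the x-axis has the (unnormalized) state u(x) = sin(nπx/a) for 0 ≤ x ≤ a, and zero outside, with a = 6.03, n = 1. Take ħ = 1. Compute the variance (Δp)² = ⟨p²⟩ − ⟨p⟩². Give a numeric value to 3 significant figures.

Compute ⟨p⟩ and ⟨p²⟩ separately; (Δp)² = ⟨p²⟩ − ⟨p⟩².
d/dx sin(nπx/a) = (nπ/a)·cos(nπx/a) and d²/dx² sin(nπx/a) = −(nπ/a)²·sin(nπx/a); on 0 ≤ x ≤ a, ∫sin²(nπx/a) dx = a/2 and ∫sin(nπx/a)·cos(nπx/a) dx = 0.
Normalization: ∫|u|² dx = 3.0150.
⟨p⟩ = 0.0000 and ⟨p²⟩ = 0.27143.
(Δp)² = 0.27143 − (0.0000)² = 0.27143.

0.271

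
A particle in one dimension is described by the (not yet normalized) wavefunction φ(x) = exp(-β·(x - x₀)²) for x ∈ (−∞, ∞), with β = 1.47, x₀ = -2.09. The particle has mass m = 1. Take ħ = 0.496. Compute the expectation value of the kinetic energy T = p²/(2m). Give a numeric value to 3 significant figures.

T = −(ħ²/2m) d²/dx², so ⟨T⟩ = −(ħ²/2m) ∫ φ*·φ'' dx / ∫|φ|² dx; with m = 1.
Gaussian moments (u = x − x₀): ∫u^(2j)·e^(−2βu²) du = (2j−1)!!/(4β)^j · √(π/(2β)), odd powers integrate to 0; here √(π/(2β)) = 1.0337. Derivatives: d/dx e^(−βu²) = −2βu·e^(−βu²), d²/dx² e^(−βu²) = (4β²u² − 2β)·e^(−βu²).
State is unnormalized: ∫|φ|² dx = 1.0337, and ∫φ*·(−ħ²/2m · φ'') dx = 0.18692, so ⟨T⟩ = 0.18692 / 1.0337.
⟨T⟩ = 0.18082.

0.181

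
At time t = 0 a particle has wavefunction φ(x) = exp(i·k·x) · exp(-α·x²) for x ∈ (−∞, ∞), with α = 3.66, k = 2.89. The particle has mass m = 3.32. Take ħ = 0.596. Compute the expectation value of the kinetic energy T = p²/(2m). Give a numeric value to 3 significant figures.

0.643

T = −(ħ²/2m) d²/dx², so ⟨T⟩ = −(ħ²/2m) ∫ φ*·φ'' dx / ∫|φ|² dx; with m = 3.32.
Gaussian moments: ∫x^(2j)·e^(−2αx²) dx = (2j−1)!!/(4α)^j · √(π/(2α)), odd powers integrate to 0; here √(π/(2α)) = 0.65512. Derivatives: φ′ = (ik − 2αx)·φ, φ″ = ((ik − 2αx)² − 2α)·φ; the odd-in-x pieces drop out.
State is unnormalized: ∫|φ|² dx = 0.65512, and ∫φ*·(−ħ²/2m · φ'') dx = 0.42098, so ⟨T⟩ = 0.42098 / 0.65512.
⟨T⟩ = 0.64260.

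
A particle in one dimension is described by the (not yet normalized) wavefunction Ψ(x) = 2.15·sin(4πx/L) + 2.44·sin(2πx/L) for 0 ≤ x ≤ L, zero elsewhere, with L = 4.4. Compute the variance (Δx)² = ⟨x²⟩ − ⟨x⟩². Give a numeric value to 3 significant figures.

2.31

Compute ⟨x⟩ and ⟨x²⟩ separately, then (Δx)² = ⟨x²⟩ − ⟨x⟩².
On 0 ≤ x ≤ L (j ≠ l): ∫sin²(jπx/L) dx = L/2, ∫sin(jπx/L)·sin(lπx/L) dx = 0; diagonal moments ∫x·sin²(jπx/L) dx = L²/4, ∫x²·sin²(jπx/L) dx = L³·(1/6 − 1/(4j²π²)); cross terms ∫x·sin(jπx/L)·sin(lπx/L) dx = 0 for j + l even and −4jlL²/(π²(j² − l²)²) for j + l odd, ∫x²·sin(jπx/L)·sin(lπx/L) dx = (−1)^(j+l)·4jlL³/(π²(j² − l²)²); higher powers the same way via product-to-sum and parts.
Normalization: ∫|Ψ|² dx = 23.267.
⟨x⟩ = 2.2000 and ⟨x²⟩ = 7.1534.
(Δx)² = 7.1534 − (2.2000)² = 2.3134.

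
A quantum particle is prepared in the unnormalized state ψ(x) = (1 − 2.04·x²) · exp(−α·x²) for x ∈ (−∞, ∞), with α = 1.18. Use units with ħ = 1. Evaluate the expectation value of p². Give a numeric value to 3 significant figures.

5.38

p² ψ = −ħ² d²ψ/dx²; ⟨p²⟩ = −ħ² ∫ ψ*·ψ'' dx / ∫|ψ|² dx.
Expand each integrand as polynomial × e^(−2αx²) and use ∫x^(2j)·e^(−2αx²) dx = (2j−1)!!/(4α)^j · √(π/(2α)), odd powers → 0; here √(π/(2α)) = 1.1538. Differentiate with the product rule, d/dx e^(−αx²) = −2αx·e^(−αx²).
State is unnormalized: ∫|ψ|² dx = 0.80301, and ∫ψ*·(−ħ² ψ'') dx = 4.3185, so ⟨p²⟩ = 4.3185 / 0.80301.
⟨p²⟩ = 5.3779.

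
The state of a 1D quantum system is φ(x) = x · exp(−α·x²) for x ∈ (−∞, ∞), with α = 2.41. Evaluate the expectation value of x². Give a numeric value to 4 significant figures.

0.3112

⟨x²⟩ = ∫ x²·|φ|² dx / ∫|φ|² dx (integrals over the domain).
Expand each integrand as polynomial × e^(−2αx²) and use ∫x^(2j)·e^(−2αx²) dx = (2j−1)!!/(4α)^j · √(π/(2α)), odd powers → 0; here √(π/(2α)) = 0.80733.
State is unnormalized: ∫|φ|² dx = 0.083748, and ∫φ*·x²·φ dx = 0.026063, so ⟨x²⟩ = 0.026063 / 0.083748.
⟨x²⟩ = 0.31120.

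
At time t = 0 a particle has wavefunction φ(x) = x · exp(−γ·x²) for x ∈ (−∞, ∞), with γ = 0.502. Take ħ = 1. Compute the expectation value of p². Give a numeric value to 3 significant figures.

p² φ = −ħ² d²φ/dx²; ⟨p²⟩ = −ħ² ∫ φ*·φ'' dx / ∫|φ|² dx.
Expand each integrand as polynomial × e^(−2γx²) and use ∫x^(2j)·e^(−2γx²) dx = (2j−1)!!/(4γ)^j · √(π/(2γ)), odd powers → 0; here √(π/(2γ)) = 1.7689. Differentiate with the product rule, d/dx e^(−γx²) = −2γx·e^(−γx²).
State is unnormalized: ∫|φ|² dx = 0.88094, and ∫φ*·(−ħ² φ'') dx = 1.3267, so ⟨p²⟩ = 1.3267 / 0.88094.
⟨p²⟩ = 1.5060.

1.51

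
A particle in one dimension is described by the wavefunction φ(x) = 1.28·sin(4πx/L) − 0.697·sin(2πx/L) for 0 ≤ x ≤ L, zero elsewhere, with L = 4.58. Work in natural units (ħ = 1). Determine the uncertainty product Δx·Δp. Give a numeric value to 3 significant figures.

2.29

Δx = √(⟨x²⟩−⟨x⟩²), Δp = √(⟨p²⟩−⟨p⟩²).
On 0 ≤ x ≤ L (j ≠ l): ∫sin²(jπx/L) dx = L/2, ∫sin(jπx/L)·sin(lπx/L) dx = 0; diagonal moments ∫x·sin²(jπx/L) dx = L²/4, ∫x²·sin²(jπx/L) dx = L³·(1/6 − 1/(4j²π²)); cross terms ∫x·sin(jπx/L)·sin(lπx/L) dx = 0 for j + l even and −4jlL²/(π²(j² − l²)²) for j + l odd, ∫x²·sin(jπx/L)·sin(lπx/L) dx = (−1)^(j+l)·4jlL³/(π²(j² − l²)²); higher powers the same way via product-to-sum and parts. d²/dx² sin(jπx/L) = −(jπ/L)²·sin(jπx/L); on 0 ≤ x ≤ L, ∫sin²(jπx/L) dx = L/2 and ∫sin(jπx/L)·sin(lπx/L) dx = 0 for j ≠ l, so only diagonal terms survive in ∫|φ|² and ∫φ·φ″; ∫φ·φ′ dx = [φ²/2] between the walls = 0.
Normalization: ∫|φ|² dx = 4.8644.
⟨x⟩ = 2.2900, ⟨x²⟩ = 6.0867 ⇒ Δx = 0.91793.
⟨p⟩ = 0.0000, ⟨p²⟩ = 6.2369 ⇒ Δp = 2.4974.
Δx·Δp = 2.2924.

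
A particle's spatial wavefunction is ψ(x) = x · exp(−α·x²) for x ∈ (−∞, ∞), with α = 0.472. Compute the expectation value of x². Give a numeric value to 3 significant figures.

⟨x²⟩ = ∫ x²·|ψ|² dx / ∫|ψ|² dx (integrals over the domain).
Expand each integrand as polynomial × e^(−2αx²) and use ∫x^(2j)·e^(−2αx²) dx = (2j−1)!!/(4α)^j · √(π/(2α)), odd powers → 0; here √(π/(2α)) = 1.8243.
State is unnormalized: ∫|ψ|² dx = 0.96624, and ∫ψ*·x²·ψ dx = 1.5353, so ⟨x²⟩ = 1.5353 / 0.96624.
⟨x²⟩ = 1.5890.

1.59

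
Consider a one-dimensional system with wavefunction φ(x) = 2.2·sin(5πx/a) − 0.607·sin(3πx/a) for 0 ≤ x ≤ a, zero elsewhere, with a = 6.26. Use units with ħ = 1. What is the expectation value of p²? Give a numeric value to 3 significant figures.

6.01

p² φ = −ħ² d²φ/dx²; ⟨p²⟩ = −ħ² ∫ φ*·φ'' dx / ∫|φ|² dx.
d²/dx² sin(jπx/a) = −(jπ/a)²·sin(jπx/a); on 0 ≤ x ≤ a, ∫sin²(jπx/a) dx = a/2 and ∫sin(jπx/a)·sin(lπx/a) dx = 0 for j ≠ l, so only diagonal terms survive in ∫|φ|² and ∫φ·φ″; ∫φ·φ′ dx = [φ²/2] between the walls = 0.
State is unnormalized: ∫|φ|² dx = 16.302, and ∫φ*·(−ħ² φ'') dx = 97.999, so ⟨p²⟩ = 97.999 / 16.302.
⟨p²⟩ = 6.0113.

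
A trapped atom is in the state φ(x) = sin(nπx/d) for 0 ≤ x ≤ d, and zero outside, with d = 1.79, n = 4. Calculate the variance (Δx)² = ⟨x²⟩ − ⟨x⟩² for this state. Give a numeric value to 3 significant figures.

0.257

Compute ⟨x⟩ and ⟨x²⟩ separately, then (Δx)² = ⟨x²⟩ − ⟨x⟩².
With sin²θ = (1 − cos2θ)/2 on 0 ≤ x ≤ d: ∫sin²(nπx/d) dx = d/2, ∫x·sin²(nπx/d) dx = d²/4, ∫x²·sin²(nπx/d) dx = d³·(1/6 − 1/(4n²π²)); higher powers xᵏ the same way, integrating xᵏ·cos(2nπx/d) by parts.
Normalization: ∫|φ|² dx = 0.89500.
⟨x⟩ = 0.89500 and ⟨x²⟩ = 1.0579.
(Δx)² = 1.0579 − (0.89500)² = 0.25686.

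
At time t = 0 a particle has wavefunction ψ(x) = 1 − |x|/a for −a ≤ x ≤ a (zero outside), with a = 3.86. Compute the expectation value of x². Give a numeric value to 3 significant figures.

⟨x²⟩ = ∫ x²·|ψ|² dx / ∫|ψ|² dx (integrals over the domain).
ψ is even, so ∫ over [−a, a] = 2∫₀ᵃ with ψ = 1 − x/a there: ∫₀ᵃ (1 − x/a)² dx = a/3, ∫₀ᵃ x²(1 − x/a)² dx = a³/30, ∫₀ᵃ x⁴(1 − x/a)² dx = a⁵/105.
State is unnormalized: ∫|ψ|² dx = 2.5733, and ∫ψ*·x²·ψ dx = 3.8342, so ⟨x²⟩ = 3.8342 / 2.5733.
⟨x²⟩ = 1.4900.

1.49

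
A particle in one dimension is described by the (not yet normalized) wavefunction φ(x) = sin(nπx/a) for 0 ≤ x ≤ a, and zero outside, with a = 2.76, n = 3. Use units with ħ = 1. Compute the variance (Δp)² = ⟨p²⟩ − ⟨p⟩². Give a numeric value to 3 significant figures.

Compute ⟨p⟩ and ⟨p²⟩ separately; (Δp)² = ⟨p²⟩ − ⟨p⟩².
d/dx sin(nπx/a) = (nπ/a)·cos(nπx/a) and d²/dx² sin(nπx/a) = −(nπ/a)²·sin(nπx/a); on 0 ≤ x ≤ a, ∫sin²(nπx/a) dx = a/2 and ∫sin(nπx/a)·cos(nπx/a) dx = 0.
Normalization: ∫|φ|² dx = 1.3800.
⟨p⟩ = 0.0000 and ⟨p²⟩ = 11.661.
(Δp)² = 11.661 − (0.0000)² = 11.661.

11.7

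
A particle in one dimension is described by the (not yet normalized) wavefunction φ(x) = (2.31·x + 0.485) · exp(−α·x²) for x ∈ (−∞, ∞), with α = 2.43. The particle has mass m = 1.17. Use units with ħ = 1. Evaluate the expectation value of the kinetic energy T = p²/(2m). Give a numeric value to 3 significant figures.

2.49

T = −(ħ²/2m) d²/dx², so ⟨T⟩ = −(ħ²/2m) ∫ φ*·φ'' dx / ∫|φ|² dx; with m = 1.17.
Expand each integrand as polynomial × e^(−2αx²) and use ∫x^(2j)·e^(−2αx²) dx = (2j−1)!!/(4α)^j · √(π/(2α)), odd powers → 0; here √(π/(2α)) = 0.80400. Differentiate with the product rule, d/dx e^(−αx²) = −2αx·e^(−αx²).
State is unnormalized: ∫|φ|² dx = 0.63050, and ∫φ*·(−ħ²/2m · φ'') dx = 1.5715, so ⟨T⟩ = 1.5715 / 0.63050.
⟨T⟩ = 2.4924.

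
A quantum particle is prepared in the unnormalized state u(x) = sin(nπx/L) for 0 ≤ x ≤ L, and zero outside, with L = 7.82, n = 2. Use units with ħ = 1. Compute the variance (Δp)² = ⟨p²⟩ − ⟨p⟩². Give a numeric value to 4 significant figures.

0.6456

Compute ⟨p⟩ and ⟨p²⟩ separately; (Δp)² = ⟨p²⟩ − ⟨p⟩².
d/dx sin(nπx/L) = (nπ/L)·cos(nπx/L) and d²/dx² sin(nπx/L) = −(nπ/L)²·sin(nπx/L); on 0 ≤ x ≤ L, ∫sin²(nπx/L) dx = L/2 and ∫sin(nπx/L)·cos(nπx/L) dx = 0.
Normalization: ∫|u|² dx = 3.9100.
⟨p⟩ = 0.0000 and ⟨p²⟩ = 0.64557.
(Δp)² = 0.64557 − (0.0000)² = 0.64557.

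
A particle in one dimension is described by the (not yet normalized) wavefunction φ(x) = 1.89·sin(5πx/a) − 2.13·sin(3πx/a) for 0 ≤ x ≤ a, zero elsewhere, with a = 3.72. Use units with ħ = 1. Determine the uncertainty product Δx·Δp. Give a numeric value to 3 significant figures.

2.26

Δx = √(⟨x²⟩−⟨x⟩²), Δp = √(⟨p²⟩−⟨p⟩²).
On 0 ≤ x ≤ a (j ≠ l): ∫sin²(jπx/a) dx = a/2, ∫sin(jπx/a)·sin(lπx/a) dx = 0; diagonal moments ∫x·sin²(jπx/a) dx = a²/4, ∫x²·sin²(jπx/a) dx = a³·(1/6 − 1/(4j²π²)); cross terms ∫x·sin(jπx/a)·sin(lπx/a) dx = 0 for j + l even and −4jla²/(π²(j² − l²)²) for j + l odd, ∫x²·sin(jπx/a)·sin(lπx/a) dx = (−1)^(j+l)·4jla³/(π²(j² − l²)²); higher powers the same way via product-to-sum and parts. d²/dx² sin(jπx/a) = −(jπ/a)²·sin(jπx/a); on 0 ≤ x ≤ a, ∫sin²(jπx/a) dx = a/2 and ∫sin(jπx/a)·sin(lπx/a) dx = 0 for j ≠ l, so only diagonal terms survive in ∫|φ|² and ∫φ·φ″; ∫φ·φ′ dx = [φ²/2] between the walls = 0.
Normalization: ∫|φ|² dx = 15.083.
⟨x⟩ = 1.8600, ⟨x²⟩ = 3.9043 ⇒ Δx = 0.66685.
⟨p⟩ = 0.0000, ⟨p²⟩ = 11.446 ⇒ Δp = 3.3831.
Δx·Δp = 2.2560.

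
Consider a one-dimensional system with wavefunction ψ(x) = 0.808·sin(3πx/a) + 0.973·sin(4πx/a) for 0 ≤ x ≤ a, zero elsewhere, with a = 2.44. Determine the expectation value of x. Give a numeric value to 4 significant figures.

0.7439

⟨x⟩ = ∫ x·|ψ|² dx / ∫|ψ|² dx (integrals over the domain).
On 0 ≤ x ≤ a (j ≠ l): ∫sin²(jπx/a) dx = a/2, ∫sin(jπx/a)·sin(lπx/a) dx = 0; diagonal moments ∫x·sin²(jπx/a) dx = a²/4, ∫x²·sin²(jπx/a) dx = a³·(1/6 − 1/(4j²π²)); cross terms ∫x·sin(jπx/a)·sin(lπx/a) dx = 0 for j + l even and −4jla²/(π²(j² − l²)²) for j + l odd, ∫x²·sin(jπx/a)·sin(lπx/a) dx = (−1)^(j+l)·4jla³/(π²(j² − l²)²); higher powers the same way via product-to-sum and parts.
State is unnormalized: ∫|ψ|² dx = 1.9515, and ∫ψ*·x·ψ dx = 1.4517, so ⟨x⟩ = 1.4517 / 1.9515.
⟨x⟩ = 0.74389.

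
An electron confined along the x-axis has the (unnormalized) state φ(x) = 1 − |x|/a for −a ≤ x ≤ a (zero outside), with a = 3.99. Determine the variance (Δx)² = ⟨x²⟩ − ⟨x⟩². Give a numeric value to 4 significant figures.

1.592

Compute ⟨x⟩ and ⟨x²⟩ separately, then (Δx)² = ⟨x²⟩ − ⟨x⟩².
φ is even, so ∫ over [−a, a] = 2∫₀ᵃ with φ = 1 − x/a there: ∫₀ᵃ (1 − x/a)² dx = a/3, ∫₀ᵃ x²(1 − x/a)² dx = a³/30, ∫₀ᵃ x⁴(1 − x/a)² dx = a⁵/105.
Normalization: ∫|φ|² dx = 2.6600.
⟨x⟩ = 0.0000 and ⟨x²⟩ = 1.5920.
(Δx)² = 1.5920 − (0.0000)² = 1.5920.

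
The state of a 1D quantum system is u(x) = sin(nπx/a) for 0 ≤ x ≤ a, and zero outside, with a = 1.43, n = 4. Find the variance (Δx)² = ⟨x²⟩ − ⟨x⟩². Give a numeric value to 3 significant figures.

Compute ⟨x⟩ and ⟨x²⟩ separately, then (Δx)² = ⟨x²⟩ − ⟨x⟩².
With sin²θ = (1 − cos2θ)/2 on 0 ≤ x ≤ a: ∫sin²(nπx/a) dx = a/2, ∫x·sin²(nπx/a) dx = a²/4, ∫x²·sin²(nπx/a) dx = a³·(1/6 − 1/(4n²π²)); higher powers xᵏ the same way, integrating xᵏ·cos(2nπx/a) by parts.
Normalization: ∫|u|² dx = 0.71500.
⟨x⟩ = 0.71500 and ⟨x²⟩ = 0.67516.
(Δx)² = 0.67516 − (0.71500)² = 0.16393.

0.164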